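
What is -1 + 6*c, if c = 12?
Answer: 71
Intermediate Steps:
-1 + 6*c = -1 + 6*12 = -1 + 72 = 71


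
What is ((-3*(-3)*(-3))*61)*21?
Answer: -34587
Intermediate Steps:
((-3*(-3)*(-3))*61)*21 = ((9*(-3))*61)*21 = -27*61*21 = -1647*21 = -34587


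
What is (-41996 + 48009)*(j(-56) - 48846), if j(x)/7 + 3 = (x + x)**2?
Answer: 234152233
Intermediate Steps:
j(x) = -21 + 28*x**2 (j(x) = -21 + 7*(x + x)**2 = -21 + 7*(2*x)**2 = -21 + 7*(4*x**2) = -21 + 28*x**2)
(-41996 + 48009)*(j(-56) - 48846) = (-41996 + 48009)*((-21 + 28*(-56)**2) - 48846) = 6013*((-21 + 28*3136) - 48846) = 6013*((-21 + 87808) - 48846) = 6013*(87787 - 48846) = 6013*38941 = 234152233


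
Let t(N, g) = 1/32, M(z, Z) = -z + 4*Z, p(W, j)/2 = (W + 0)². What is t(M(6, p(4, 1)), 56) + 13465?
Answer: 430881/32 ≈ 13465.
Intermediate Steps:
p(W, j) = 2*W² (p(W, j) = 2*(W + 0)² = 2*W²)
t(N, g) = 1/32
t(M(6, p(4, 1)), 56) + 13465 = 1/32 + 13465 = 430881/32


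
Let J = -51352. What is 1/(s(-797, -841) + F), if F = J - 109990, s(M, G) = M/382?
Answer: -382/61633441 ≈ -6.1979e-6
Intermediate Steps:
s(M, G) = M/382 (s(M, G) = M*(1/382) = M/382)
F = -161342 (F = -51352 - 109990 = -161342)
1/(s(-797, -841) + F) = 1/((1/382)*(-797) - 161342) = 1/(-797/382 - 161342) = 1/(-61633441/382) = -382/61633441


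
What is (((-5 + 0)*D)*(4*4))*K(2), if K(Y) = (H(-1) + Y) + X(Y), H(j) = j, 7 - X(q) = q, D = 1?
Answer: -480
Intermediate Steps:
X(q) = 7 - q
K(Y) = 6 (K(Y) = (-1 + Y) + (7 - Y) = 6)
(((-5 + 0)*D)*(4*4))*K(2) = (((-5 + 0)*1)*(4*4))*6 = (-5*1*16)*6 = -5*16*6 = -80*6 = -480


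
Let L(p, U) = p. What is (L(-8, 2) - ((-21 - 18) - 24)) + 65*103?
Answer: 6750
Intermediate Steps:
(L(-8, 2) - ((-21 - 18) - 24)) + 65*103 = (-8 - ((-21 - 18) - 24)) + 65*103 = (-8 - (-39 - 24)) + 6695 = (-8 - 1*(-63)) + 6695 = (-8 + 63) + 6695 = 55 + 6695 = 6750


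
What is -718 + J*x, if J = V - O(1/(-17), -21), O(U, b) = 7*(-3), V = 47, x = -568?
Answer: -39342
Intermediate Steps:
O(U, b) = -21
J = 68 (J = 47 - 1*(-21) = 47 + 21 = 68)
-718 + J*x = -718 + 68*(-568) = -718 - 38624 = -39342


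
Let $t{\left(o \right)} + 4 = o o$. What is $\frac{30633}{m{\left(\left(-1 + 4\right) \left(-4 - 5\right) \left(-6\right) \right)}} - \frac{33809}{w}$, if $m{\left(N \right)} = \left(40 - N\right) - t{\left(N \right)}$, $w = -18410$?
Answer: $\frac{11689976}{17333015} \approx 0.67443$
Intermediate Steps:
$t{\left(o \right)} = -4 + o^{2}$ ($t{\left(o \right)} = -4 + o o = -4 + o^{2}$)
$m{\left(N \right)} = 44 - N - N^{2}$ ($m{\left(N \right)} = \left(40 - N\right) - \left(-4 + N^{2}\right) = 44 - N - N^{2}$)
$\frac{30633}{m{\left(\left(-1 + 4\right) \left(-4 - 5\right) \left(-6\right) \right)}} - \frac{33809}{w} = \frac{30633}{44 - \left(-1 + 4\right) \left(-4 - 5\right) \left(-6\right) - \left(\left(-1 + 4\right) \left(-4 - 5\right) \left(-6\right)\right)^{2}} - \frac{33809}{-18410} = \frac{30633}{44 - 3 \left(-9\right) \left(-6\right) - \left(3 \left(-9\right) \left(-6\right)\right)^{2}} - - \frac{33809}{18410} = \frac{30633}{44 - \left(-27\right) \left(-6\right) - \left(\left(-27\right) \left(-6\right)\right)^{2}} + \frac{33809}{18410} = \frac{30633}{44 - 162 - 162^{2}} + \frac{33809}{18410} = \frac{30633}{44 - 162 - 26244} + \frac{33809}{18410} = \frac{30633}{-26362} + \frac{33809}{18410} = 30633 \left(- \frac{1}{26362}\right) + \frac{33809}{18410} = - \frac{30633}{26362} + \frac{33809}{18410} = \frac{11689976}{17333015}$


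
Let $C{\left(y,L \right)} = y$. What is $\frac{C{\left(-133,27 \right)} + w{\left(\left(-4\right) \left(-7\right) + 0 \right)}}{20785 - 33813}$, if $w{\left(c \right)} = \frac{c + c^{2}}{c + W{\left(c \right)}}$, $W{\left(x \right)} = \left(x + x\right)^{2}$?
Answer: $\frac{3750}{368041} \approx 0.010189$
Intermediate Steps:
$W{\left(x \right)} = 4 x^{2}$ ($W{\left(x \right)} = \left(2 x\right)^{2} = 4 x^{2}$)
$w{\left(c \right)} = \frac{c + c^{2}}{c + 4 c^{2}}$
$\frac{C{\left(-133,27 \right)} + w{\left(\left(-4\right) \left(-7\right) + 0 \right)}}{20785 - 33813} = \frac{-133 + \frac{1 + \left(\left(-4\right) \left(-7\right) + 0\right)}{1 + 4 \left(\left(-4\right) \left(-7\right) + 0\right)}}{20785 - 33813} = \frac{-133 + \frac{1 + \left(28 + 0\right)}{1 + 4 \left(28 + 0\right)}}{-13028} = \left(-133 + \frac{1 + 28}{1 + 4 \cdot 28}\right) \left(- \frac{1}{13028}\right) = \left(-133 + \frac{1}{1 + 112} \cdot 29\right) \left(- \frac{1}{13028}\right) = \left(-133 + \frac{1}{113} \cdot 29\right) \left(- \frac{1}{13028}\right) = \left(-133 + \frac{29}{113}\right) \left(- \frac{1}{13028}\right) = \left(- \frac{15000}{113}\right) \left(- \frac{1}{13028}\right) = \frac{3750}{368041}$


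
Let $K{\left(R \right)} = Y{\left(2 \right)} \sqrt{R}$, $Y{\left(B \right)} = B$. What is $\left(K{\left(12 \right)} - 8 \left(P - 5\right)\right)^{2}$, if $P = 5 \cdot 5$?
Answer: $25648 - 1280 \sqrt{3} \approx 23431.0$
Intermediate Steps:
$P = 25$
$K{\left(R \right)} = 2 \sqrt{R}$
$\left(K{\left(12 \right)} - 8 \left(P - 5\right)\right)^{2} = \left(2 \sqrt{12} - 8 \left(25 - 5\right)\right)^{2} = \left(2 \cdot 2 \sqrt{3} - 160\right)^{2} = \left(4 \sqrt{3} - 160\right)^{2} = \left(-160 + 4 \sqrt{3}\right)^{2}$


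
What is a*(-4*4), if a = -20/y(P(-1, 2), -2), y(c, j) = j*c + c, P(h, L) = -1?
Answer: 320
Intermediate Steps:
y(c, j) = c + c*j (y(c, j) = c*j + c = c + c*j)
a = -20 (a = -20*(-1/(1 - 2)) = -20/((-1*(-1))) = -20/1 = -20*1 = -20)
a*(-4*4) = -(-80)*4 = -20*(-16) = 320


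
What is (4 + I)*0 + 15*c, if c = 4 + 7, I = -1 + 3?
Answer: 165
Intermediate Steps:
I = 2
c = 11
(4 + I)*0 + 15*c = (4 + 2)*0 + 15*11 = 6*0 + 165 = 0 + 165 = 165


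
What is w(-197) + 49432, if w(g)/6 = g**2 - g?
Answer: 283468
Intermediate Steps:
w(g) = -6*g + 6*g**2 (w(g) = 6*(g**2 - g) = -6*g + 6*g**2)
w(-197) + 49432 = 6*(-197)*(-1 - 197) + 49432 = 6*(-197)*(-198) + 49432 = 234036 + 49432 = 283468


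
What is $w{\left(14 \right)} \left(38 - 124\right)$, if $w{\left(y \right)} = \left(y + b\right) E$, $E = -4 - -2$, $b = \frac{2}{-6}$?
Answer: $\frac{7052}{3} \approx 2350.7$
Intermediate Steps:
$b = - \frac{1}{3}$ ($b = 2 \left(- \frac{1}{6}\right) = - \frac{1}{3} \approx -0.33333$)
$E = -2$ ($E = -4 + 2 = -2$)
$w{\left(y \right)} = \frac{2}{3} - 2 y$ ($w{\left(y \right)} = \left(y - \frac{1}{3}\right) \left(-2\right) = \left(- \frac{1}{3} + y\right) \left(-2\right) = \frac{2}{3} - 2 y$)
$w{\left(14 \right)} \left(38 - 124\right) = \left(\frac{2}{3} - 28\right) \left(38 - 124\right) = \left(\frac{2}{3} - 28\right) \left(-86\right) = \left(- \frac{82}{3}\right) \left(-86\right) = \frac{7052}{3}$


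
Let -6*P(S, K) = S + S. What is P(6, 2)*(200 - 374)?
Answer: 348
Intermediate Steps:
P(S, K) = -S/3 (P(S, K) = -(S + S)/6 = -S/3)
P(6, 2)*(200 - 374) = (-1/3*6)*(200 - 374) = -2*(-174) = 348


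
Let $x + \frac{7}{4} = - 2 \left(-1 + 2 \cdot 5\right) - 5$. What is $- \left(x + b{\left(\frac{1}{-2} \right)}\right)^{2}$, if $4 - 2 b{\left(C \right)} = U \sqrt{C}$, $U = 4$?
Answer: $- \frac{8249}{16} - \frac{91 i \sqrt{2}}{2} \approx -515.56 - 64.347 i$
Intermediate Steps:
$b{\left(C \right)} = 2 - 2 \sqrt{C}$ ($b{\left(C \right)} = 2 - \frac{4 \sqrt{C}}{2} = 2 - 2 \sqrt{C}$)
$x = - \frac{99}{4}$ ($x = - \frac{7}{4} - \left(5 + 2 \left(-1 + 2 \cdot 5\right)\right) = - \frac{7}{4} - \left(5 + 2 \left(-1 + 10\right)\right) = - \frac{7}{4} - 23 = - \frac{99}{4} \approx -24.75$)
$- \left(x + b{\left(\frac{1}{-2} \right)}\right)^{2} = - \left(- \frac{99}{4} + \left(2 - 2 \sqrt{\frac{1}{-2}}\right)\right)^{2} = - \left(- \frac{99}{4} + \left(2 - 2 \sqrt{- \frac{1}{2}}\right)\right)^{2} = - \left(- \frac{99}{4} + \left(2 - 2 \frac{i \sqrt{2}}{2}\right)\right)^{2} = - \left(- \frac{99}{4} + \left(2 - i \sqrt{2}\right)\right)^{2} = - \left(- \frac{91}{4} - i \sqrt{2}\right)^{2}$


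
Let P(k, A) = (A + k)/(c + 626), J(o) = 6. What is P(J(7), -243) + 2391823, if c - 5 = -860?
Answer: 547727704/229 ≈ 2.3918e+6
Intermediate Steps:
c = -855 (c = 5 - 860 = -855)
P(k, A) = -A/229 - k/229 (P(k, A) = (A + k)/(-855 + 626) = (A + k)/(-229) = (A + k)*(-1/229) = -A/229 - k/229)
P(J(7), -243) + 2391823 = (-1/229*(-243) - 1/229*6) + 2391823 = (243/229 - 6/229) + 2391823 = 237/229 + 2391823 = 547727704/229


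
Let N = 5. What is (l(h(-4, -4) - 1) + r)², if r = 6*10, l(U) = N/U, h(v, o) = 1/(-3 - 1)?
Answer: 3136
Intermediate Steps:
h(v, o) = -¼ (h(v, o) = 1/(-4) = -¼)
l(U) = 5/U
r = 60
(l(h(-4, -4) - 1) + r)² = (5/(-¼ - 1) + 60)² = (5/(-5/4) + 60)² = (5*(-⅘) + 60)² = (-4 + 60)² = 56² = 3136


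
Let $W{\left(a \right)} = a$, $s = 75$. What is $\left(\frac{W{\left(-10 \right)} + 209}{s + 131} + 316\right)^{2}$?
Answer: $\frac{4263437025}{42436} \approx 1.0047 \cdot 10^{5}$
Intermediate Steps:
$\left(\frac{W{\left(-10 \right)} + 209}{s + 131} + 316\right)^{2} = \left(\frac{-10 + 209}{75 + 131} + 316\right)^{2} = \left(\frac{199}{206} + 316\right)^{2} = \left(\frac{65295}{206}\right)^{2} = \frac{4263437025}{42436}$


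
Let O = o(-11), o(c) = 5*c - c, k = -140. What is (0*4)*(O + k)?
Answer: 0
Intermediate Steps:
o(c) = 4*c
O = -44 (O = 4*(-11) = -44)
(0*4)*(O + k) = (0*4)*(-44 - 140) = 0*(-184) = 0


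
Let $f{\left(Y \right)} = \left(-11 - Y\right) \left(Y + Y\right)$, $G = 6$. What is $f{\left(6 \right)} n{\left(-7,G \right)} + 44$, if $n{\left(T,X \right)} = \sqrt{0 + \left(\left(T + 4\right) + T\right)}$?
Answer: $44 - 204 i \sqrt{10} \approx 44.0 - 645.1 i$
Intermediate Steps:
$n{\left(T,X \right)} = \sqrt{4 + 2 T}$ ($n{\left(T,X \right)} = \sqrt{0 + \left(\left(4 + T\right) + T\right)} = \sqrt{0 + \left(4 + 2 T\right)} = \sqrt{4 + 2 T}$)
$f{\left(Y \right)} = 2 Y \left(-11 - Y\right)$ ($f{\left(Y \right)} = \left(-11 - Y\right) 2 Y = 2 Y \left(-11 - Y\right)$)
$f{\left(6 \right)} n{\left(-7,G \right)} + 44 = \left(-2\right) 6 \left(11 + 6\right) \sqrt{4 + 2 \left(-7\right)} + 44 = \left(-2\right) 6 \cdot 17 \sqrt{4 - 14} + 44 = - 204 \sqrt{-10} + 44 = - 204 i \sqrt{10} + 44 = 44 - 204 i \sqrt{10}$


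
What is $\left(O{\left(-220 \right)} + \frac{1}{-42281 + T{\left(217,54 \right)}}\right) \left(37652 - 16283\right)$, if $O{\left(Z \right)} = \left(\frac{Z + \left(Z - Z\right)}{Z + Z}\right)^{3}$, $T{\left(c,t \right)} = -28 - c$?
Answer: $\frac{454283571}{170104} \approx 2670.6$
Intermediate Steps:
$O{\left(Z \right)} = \frac{1}{8}$ ($O{\left(Z \right)} = \left(\frac{Z + 0}{2 Z}\right)^{3} = \left(Z \frac{1}{2 Z}\right)^{3} = \left(\frac{1}{2}\right)^{3} = \frac{1}{8}$)
$\left(O{\left(-220 \right)} + \frac{1}{-42281 + T{\left(217,54 \right)}}\right) \left(37652 - 16283\right) = \left(\frac{1}{8} + \frac{1}{-42281 - 245}\right) \left(37652 - 16283\right) = \left(\frac{1}{8} + \frac{1}{-42281 - 245}\right) 21369 = \left(\frac{1}{8} + \frac{1}{-42526}\right) 21369 = \left(\frac{1}{8} - \frac{1}{42526}\right) 21369 = \frac{21259}{170104} \cdot 21369 = \frac{454283571}{170104}$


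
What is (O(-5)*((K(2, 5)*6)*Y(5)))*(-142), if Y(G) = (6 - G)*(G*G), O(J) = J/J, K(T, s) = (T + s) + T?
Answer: -191700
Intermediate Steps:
K(T, s) = s + 2*T
O(J) = 1
Y(G) = G**2*(6 - G) (Y(G) = (6 - G)*G**2 = G**2*(6 - G))
(O(-5)*((K(2, 5)*6)*Y(5)))*(-142) = (1*(((5 + 2*2)*6)*(5**2*(6 - 1*5))))*(-142) = (1*(((5 + 4)*6)*(25*(6 - 5))))*(-142) = (1*((9*6)*(25*1)))*(-142) = (1*(54*25))*(-142) = (1*1350)*(-142) = 1350*(-142) = -191700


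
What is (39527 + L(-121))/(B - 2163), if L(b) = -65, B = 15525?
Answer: 6577/2227 ≈ 2.9533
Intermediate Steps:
(39527 + L(-121))/(B - 2163) = (39527 - 65)/(15525 - 2163) = 39462/13362 = 39462*(1/13362) = 6577/2227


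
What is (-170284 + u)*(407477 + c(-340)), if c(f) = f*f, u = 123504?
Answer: -24469542060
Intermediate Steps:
c(f) = f²
(-170284 + u)*(407477 + c(-340)) = (-170284 + 123504)*(407477 + (-340)²) = -46780*(407477 + 115600) = -46780*523077 = -24469542060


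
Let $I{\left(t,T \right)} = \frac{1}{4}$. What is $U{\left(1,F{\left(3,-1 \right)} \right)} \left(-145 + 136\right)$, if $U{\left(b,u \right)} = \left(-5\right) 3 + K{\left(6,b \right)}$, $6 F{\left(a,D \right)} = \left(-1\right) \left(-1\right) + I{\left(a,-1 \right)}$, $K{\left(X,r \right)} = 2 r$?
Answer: $117$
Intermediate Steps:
$I{\left(t,T \right)} = \frac{1}{4}$
$F{\left(a,D \right)} = \frac{5}{24}$ ($F{\left(a,D \right)} = \frac{\left(-1\right) \left(-1\right) + \frac{1}{4}}{6} = \frac{1 + \frac{1}{4}}{6} = \frac{1}{6} \cdot \frac{5}{4} = \frac{5}{24}$)
$U{\left(b,u \right)} = -15 + 2 b$ ($U{\left(b,u \right)} = \left(-5\right) 3 + 2 b = -15 + 2 b$)
$U{\left(1,F{\left(3,-1 \right)} \right)} \left(-145 + 136\right) = \left(-15 + 2 \cdot 1\right) \left(-145 + 136\right) = \left(-15 + 2\right) \left(-9\right) = \left(-13\right) \left(-9\right) = 117$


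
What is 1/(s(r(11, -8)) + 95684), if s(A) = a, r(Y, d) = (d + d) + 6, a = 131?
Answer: 1/95815 ≈ 1.0437e-5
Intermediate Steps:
r(Y, d) = 6 + 2*d (r(Y, d) = 2*d + 6 = 6 + 2*d)
s(A) = 131
1/(s(r(11, -8)) + 95684) = 1/(131 + 95684) = 1/95815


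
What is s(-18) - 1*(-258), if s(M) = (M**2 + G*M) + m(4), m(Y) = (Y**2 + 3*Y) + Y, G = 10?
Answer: 434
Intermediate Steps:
m(Y) = Y**2 + 4*Y
s(M) = 32 + M**2 + 10*M (s(M) = (M**2 + 10*M) + 4*(4 + 4) = (M**2 + 10*M) + 4*8 = (M**2 + 10*M) + 32 = 32 + M**2 + 10*M)
s(-18) - 1*(-258) = (32 + (-18)**2 + 10*(-18)) - 1*(-258) = (32 + 324 - 180) + 258 = 176 + 258 = 434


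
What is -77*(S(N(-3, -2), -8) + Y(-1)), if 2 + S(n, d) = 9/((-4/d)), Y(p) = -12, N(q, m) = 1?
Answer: -308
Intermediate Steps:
S(n, d) = -2 - 9*d/4 (S(n, d) = -2 + 9/((-4/d)) = -2 + 9*(-d/4) = -2 - 9*d/4)
-77*(S(N(-3, -2), -8) + Y(-1)) = -77*((-2 - 9/4*(-8)) - 12) = -77*((-2 + 18) - 12) = -77*(16 - 12) = -77*4 = -308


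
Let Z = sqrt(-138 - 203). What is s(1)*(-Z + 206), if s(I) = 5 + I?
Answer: 1236 - 6*I*sqrt(341) ≈ 1236.0 - 110.8*I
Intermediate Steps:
Z = I*sqrt(341) (Z = sqrt(-341) = I*sqrt(341) ≈ 18.466*I)
s(1)*(-Z + 206) = (5 + 1)*(-I*sqrt(341) + 206) = 6*(-I*sqrt(341) + 206) = 6*(206 - I*sqrt(341)) = 1236 - 6*I*sqrt(341)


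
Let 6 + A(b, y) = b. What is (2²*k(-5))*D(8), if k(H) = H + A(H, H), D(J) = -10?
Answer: 640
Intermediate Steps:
A(b, y) = -6 + b
k(H) = -6 + 2*H (k(H) = H + (-6 + H) = -6 + 2*H)
(2²*k(-5))*D(8) = (2²*(-6 + 2*(-5)))*(-10) = (4*(-6 - 10))*(-10) = (4*(-16))*(-10) = -64*(-10) = 640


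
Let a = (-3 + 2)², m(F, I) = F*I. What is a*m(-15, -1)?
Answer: 15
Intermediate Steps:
a = 1 (a = (-1)² = 1)
a*m(-15, -1) = 1*(-15*(-1)) = 1*15 = 15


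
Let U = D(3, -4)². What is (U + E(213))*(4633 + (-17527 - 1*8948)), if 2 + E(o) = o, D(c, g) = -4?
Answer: -4958134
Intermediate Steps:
E(o) = -2 + o
U = 16 (U = (-4)² = 16)
(U + E(213))*(4633 + (-17527 - 1*8948)) = (16 + (-2 + 213))*(4633 + (-17527 - 1*8948)) = (16 + 211)*(4633 + (-17527 - 8948)) = 227*(4633 - 26475) = 227*(-21842) = -4958134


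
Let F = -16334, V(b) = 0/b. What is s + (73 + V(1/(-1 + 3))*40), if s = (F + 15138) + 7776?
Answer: 6653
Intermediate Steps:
V(b) = 0
s = 6580 (s = (-16334 + 15138) + 7776 = -1196 + 7776 = 6580)
s + (73 + V(1/(-1 + 3))*40) = 6580 + (73 + 0*40) = 6580 + (73 + 0) = 6580 + 73 = 6653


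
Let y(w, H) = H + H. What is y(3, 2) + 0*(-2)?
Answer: 4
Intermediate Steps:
y(w, H) = 2*H
y(3, 2) + 0*(-2) = 2*2 + 0*(-2) = 4 + 0 = 4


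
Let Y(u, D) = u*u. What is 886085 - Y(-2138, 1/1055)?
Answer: -3684959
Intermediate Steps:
Y(u, D) = u²
886085 - Y(-2138, 1/1055) = 886085 - 1*(-2138)² = 886085 - 1*4571044 = 886085 - 4571044 = -3684959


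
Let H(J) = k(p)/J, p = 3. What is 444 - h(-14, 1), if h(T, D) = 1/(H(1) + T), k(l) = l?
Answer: 4885/11 ≈ 444.09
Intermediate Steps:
H(J) = 3/J
h(T, D) = 1/(3 + T) (h(T, D) = 1/(3/1 + T) = 1/(3*1 + T) = 1/(3 + T))
444 - h(-14, 1) = 444 - 1/(3 - 14) = 444 - 1/(-11) = 444 - 1*(-1/11) = 444 + 1/11 = 4885/11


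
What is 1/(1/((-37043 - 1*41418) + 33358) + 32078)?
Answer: 45103/1446814033 ≈ 3.1174e-5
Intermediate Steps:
1/(1/((-37043 - 1*41418) + 33358) + 32078) = 1/(1/((-37043 - 41418) + 33358) + 32078) = 1/(1/(-78461 + 33358) + 32078) = 1/(1/(-45103) + 32078) = 1/(-1/45103 + 32078) = 1/(1446814033/45103) = 45103/1446814033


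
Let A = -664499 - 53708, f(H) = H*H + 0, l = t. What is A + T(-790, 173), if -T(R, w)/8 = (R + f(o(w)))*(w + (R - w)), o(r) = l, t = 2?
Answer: -5685727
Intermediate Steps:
l = 2
o(r) = 2
f(H) = H**2 (f(H) = H**2 + 0 = H**2)
A = -718207
T(R, w) = -8*R*(4 + R) (T(R, w) = -8*(R + 2**2)*(w + (R - w)) = -8*(R + 4)*R = -8*(4 + R)*R = -8*R*(4 + R))
A + T(-790, 173) = -718207 - 8*(-790)*(4 - 790) = -718207 - 8*(-790)*(-786) = -718207 - 4967520 = -5685727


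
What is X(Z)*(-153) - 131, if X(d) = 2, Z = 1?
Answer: -437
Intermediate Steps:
X(Z)*(-153) - 131 = 2*(-153) - 131 = -306 - 131 = -437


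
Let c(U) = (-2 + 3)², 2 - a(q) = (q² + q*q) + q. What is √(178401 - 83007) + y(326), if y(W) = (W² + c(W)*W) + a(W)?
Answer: -106274 + √95394 ≈ -1.0597e+5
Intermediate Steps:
a(q) = 2 - q - 2*q² (a(q) = 2 - ((q² + q*q) + q) = 2 - ((q² + q²) + q) = 2 - (2*q² + q) = 2 - (q + 2*q²) = 2 + (-q - 2*q²) = 2 - q - 2*q²)
c(U) = 1 (c(U) = 1² = 1)
y(W) = 2 - W² (y(W) = (W² + 1*W) + (2 - W - 2*W²) = (W² + W) + (2 - W - 2*W²) = (W + W²) + (2 - W - 2*W²) = 2 - W²)
√(178401 - 83007) + y(326) = √(178401 - 83007) + (2 - 1*326²) = √95394 + (2 - 1*106276) = √95394 + (2 - 106276) = √95394 - 106274 = -106274 + √95394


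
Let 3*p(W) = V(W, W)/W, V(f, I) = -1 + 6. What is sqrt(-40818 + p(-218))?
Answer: I*sqrt(17458514958)/654 ≈ 202.03*I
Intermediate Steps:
V(f, I) = 5
p(W) = 5/(3*W) (p(W) = (5/W)/3 = 5/(3*W))
sqrt(-40818 + p(-218)) = sqrt(-40818 + (5/3)/(-218)) = sqrt(-40818 + (5/3)*(-1/218)) = sqrt(-40818 - 5/654) = sqrt(-26694977/654) = I*sqrt(17458514958)/654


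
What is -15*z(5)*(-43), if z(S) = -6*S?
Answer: -19350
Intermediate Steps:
-15*z(5)*(-43) = -(-90)*5*(-43) = -15*(-30)*(-43) = 450*(-43) = -19350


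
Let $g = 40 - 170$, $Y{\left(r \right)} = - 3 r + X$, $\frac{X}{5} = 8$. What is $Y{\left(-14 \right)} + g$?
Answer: $-48$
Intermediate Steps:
$X = 40$ ($X = 5 \cdot 8 = 40$)
$Y{\left(r \right)} = 40 - 3 r$ ($Y{\left(r \right)} = - 3 r + 40 = 40 - 3 r$)
$g = -130$ ($g = 40 - 170 = -130$)
$Y{\left(-14 \right)} + g = \left(40 - -42\right) - 130 = \left(40 + 42\right) - 130 = 82 - 130 = -48$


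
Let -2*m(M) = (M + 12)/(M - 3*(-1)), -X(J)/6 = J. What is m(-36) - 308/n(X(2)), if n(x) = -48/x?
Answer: -851/11 ≈ -77.364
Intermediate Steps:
X(J) = -6*J
m(M) = -(12 + M)/(2*(3 + M)) (m(M) = -(M + 12)/(2*(M - 3*(-1))) = -(12 + M)/(2*(M + 3)) = -(12 + M)/(2*(3 + M)))
m(-36) - 308/n(X(2)) = (-12 - 1*(-36))/(2*(3 - 36)) - 308/((-48/((-6*2)))) = (½)*(-12 + 36)/(-33) - 308/((-48/(-12))) = (½)*(-1/33)*24 - 308/((-48*(-1/12))) = -4/11 - 308/4 = -4/11 - 308*¼ = -4/11 - 77 = -851/11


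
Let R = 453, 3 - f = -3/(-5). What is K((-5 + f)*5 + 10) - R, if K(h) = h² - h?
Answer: -441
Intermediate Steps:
f = 12/5 (f = 3 - (-3)/(-5) = 3 - (-3)*(-1)/5 = 3 - 1*⅗ = 3 - ⅗ = 12/5 ≈ 2.4000)
K((-5 + f)*5 + 10) - R = ((-5 + 12/5)*5 + 10)*(-1 + ((-5 + 12/5)*5 + 10)) - 1*453 = (-13/5*5 + 10)*(-1 + (-13/5*5 + 10)) - 453 = (-13 + 10)*(-1 + (-13 + 10)) - 453 = -3*(-1 - 3) - 453 = -3*(-4) - 453 = 12 - 453 = -441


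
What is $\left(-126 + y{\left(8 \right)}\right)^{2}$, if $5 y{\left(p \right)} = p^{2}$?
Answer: $\frac{320356}{25} \approx 12814.0$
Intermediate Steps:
$y{\left(p \right)} = \frac{p^{2}}{5}$
$\left(-126 + y{\left(8 \right)}\right)^{2} = \left(-126 + \frac{8^{2}}{5}\right)^{2} = \left(-126 + \frac{1}{5} \cdot 64\right)^{2} = \left(-126 + \frac{64}{5}\right)^{2} = \left(- \frac{566}{5}\right)^{2} = \frac{320356}{25}$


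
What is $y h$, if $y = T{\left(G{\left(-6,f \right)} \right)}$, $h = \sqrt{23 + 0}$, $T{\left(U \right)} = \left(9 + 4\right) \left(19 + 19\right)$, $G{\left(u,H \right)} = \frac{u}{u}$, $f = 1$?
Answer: $494 \sqrt{23} \approx 2369.1$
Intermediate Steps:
$G{\left(u,H \right)} = 1$
$T{\left(U \right)} = 494$ ($T{\left(U \right)} = 13 \cdot 38 = 494$)
$h = \sqrt{23} \approx 4.7958$
$y = 494$
$y h = 494 \sqrt{23}$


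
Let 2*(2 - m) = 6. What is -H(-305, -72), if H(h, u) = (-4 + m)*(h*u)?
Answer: 109800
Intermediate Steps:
m = -1 (m = 2 - 1/2*6 = 2 - 3 = -1)
H(h, u) = -5*h*u (H(h, u) = (-4 - 1)*(h*u) = -5*h*u)
-H(-305, -72) = -(-5)*(-305)*(-72) = -1*(-109800) = 109800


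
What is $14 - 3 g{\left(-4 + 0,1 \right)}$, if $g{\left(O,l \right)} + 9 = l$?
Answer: $38$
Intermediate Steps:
$g{\left(O,l \right)} = -9 + l$
$14 - 3 g{\left(-4 + 0,1 \right)} = 14 - 3 \left(-9 + 1\right) = 14 - -24 = 14 + 24 = 38$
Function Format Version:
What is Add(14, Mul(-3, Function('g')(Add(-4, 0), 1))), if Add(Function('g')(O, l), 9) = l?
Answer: 38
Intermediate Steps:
Function('g')(O, l) = Add(-9, l)
Add(14, Mul(-3, Function('g')(Add(-4, 0), 1))) = Add(14, Mul(-3, Add(-9, 1))) = Add(14, Mul(-3, -8)) = Add(14, 24) = 38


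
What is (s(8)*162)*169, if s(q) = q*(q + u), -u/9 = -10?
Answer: 21464352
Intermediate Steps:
u = 90 (u = -9*(-10) = 90)
s(q) = q*(90 + q) (s(q) = q*(q + 90) = q*(90 + q))
(s(8)*162)*169 = ((8*(90 + 8))*162)*169 = ((8*98)*162)*169 = (784*162)*169 = 127008*169 = 21464352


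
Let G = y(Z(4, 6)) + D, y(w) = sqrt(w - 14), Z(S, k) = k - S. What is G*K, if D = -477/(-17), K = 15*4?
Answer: 28620/17 + 120*I*sqrt(3) ≈ 1683.5 + 207.85*I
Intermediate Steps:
y(w) = sqrt(-14 + w)
K = 60
D = 477/17 (D = -477*(-1/17) = 477/17 ≈ 28.059)
G = 477/17 + 2*I*sqrt(3) (G = sqrt(-14 + (6 - 1*4)) + 477/17 = sqrt(-14 + (6 - 4)) + 477/17 = sqrt(-14 + 2) + 477/17 = sqrt(-12) + 477/17 = 2*I*sqrt(3) + 477/17 = 477/17 + 2*I*sqrt(3) ≈ 28.059 + 3.4641*I)
G*K = (477/17 + 2*I*sqrt(3))*60 = 28620/17 + 120*I*sqrt(3)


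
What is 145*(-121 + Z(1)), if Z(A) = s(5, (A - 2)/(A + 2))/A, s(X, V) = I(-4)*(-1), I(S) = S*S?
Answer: -19865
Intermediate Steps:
I(S) = S²
s(X, V) = -16 (s(X, V) = (-4)²*(-1) = 16*(-1) = -16)
Z(A) = -16/A
145*(-121 + Z(1)) = 145*(-121 - 16/1) = 145*(-121 - 16*1) = 145*(-121 - 16) = 145*(-137) = -19865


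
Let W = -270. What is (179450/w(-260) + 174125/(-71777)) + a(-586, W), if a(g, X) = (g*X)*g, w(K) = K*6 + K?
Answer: -1211200830493895/13063414 ≈ -9.2717e+7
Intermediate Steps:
w(K) = 7*K (w(K) = 6*K + K = 7*K)
a(g, X) = X*g² (a(g, X) = (X*g)*g = X*g²)
(179450/w(-260) + 174125/(-71777)) + a(-586, W) = (179450/((7*(-260))) + 174125/(-71777)) - 270*(-586)² = (179450/(-1820) + 174125*(-1/71777)) - 270*343396 = (179450*(-1/1820) - 174125/71777) - 92716920 = (-17945/182 - 174125/71777) - 92716920 = -1319729015/13063414 - 92716920 = -1211200830493895/13063414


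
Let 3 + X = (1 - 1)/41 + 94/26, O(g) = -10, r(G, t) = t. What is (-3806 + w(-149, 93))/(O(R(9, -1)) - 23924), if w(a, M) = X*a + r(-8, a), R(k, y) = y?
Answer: 52607/311142 ≈ 0.16908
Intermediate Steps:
X = 8/13 (X = -3 + ((1 - 1)/41 + 94/26) = -3 + (0*(1/41) + 94*(1/26)) = -3 + (0 + 47/13) = -3 + 47/13 = 8/13 ≈ 0.61539)
w(a, M) = 21*a/13 (w(a, M) = 8*a/13 + a = 21*a/13)
(-3806 + w(-149, 93))/(O(R(9, -1)) - 23924) = (-3806 + (21/13)*(-149))/(-10 - 23924) = (-3806 - 3129/13)/(-23934) = -52607/13*(-1/23934) = 52607/311142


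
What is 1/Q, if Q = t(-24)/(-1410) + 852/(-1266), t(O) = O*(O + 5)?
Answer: -49585/49406 ≈ -1.0036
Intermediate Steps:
t(O) = O*(5 + O)
Q = -49406/49585 (Q = -24*(5 - 24)/(-1410) + 852/(-1266) = -24*(-19)*(-1/1410) + 852*(-1/1266) = 456*(-1/1410) - 142/211 = -76/235 - 142/211 = -49406/49585 ≈ -0.99639)
1/Q = 1/(-49406/49585) = -49585/49406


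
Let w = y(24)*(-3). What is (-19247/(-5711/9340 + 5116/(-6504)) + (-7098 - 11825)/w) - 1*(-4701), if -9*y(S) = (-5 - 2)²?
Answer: 9004097775600/520182677 ≈ 17310.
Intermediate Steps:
y(S) = -49/9 (y(S) = -(-5 - 2)²/9 = -⅑*(-7)² = -⅑*49 = -49/9)
w = 49/3 (w = -49/9*(-3) = 49/3 ≈ 16.333)
(-19247/(-5711/9340 + 5116/(-6504)) + (-7098 - 11825)/w) - 1*(-4701) = (-19247/(-5711/9340 + 5116/(-6504)) + (-7098 - 11825)/(49/3)) - 1*(-4701) = (-19247/(-5711*1/9340 + 5116*(-1/6504)) - 18923*3/49) + 4701 = (-19247/(-5711/9340 - 1279/1626) - 56769/49) + 4701 = (-19247/(-10615973/7593420) - 56769/49) + 4701 = (-19247*(-7593420/10615973) - 56769/49) + 4701 = (146150554740/10615973 - 56769/49) + 4701 = 6558719011023/520182677 + 4701 = 9004097775600/520182677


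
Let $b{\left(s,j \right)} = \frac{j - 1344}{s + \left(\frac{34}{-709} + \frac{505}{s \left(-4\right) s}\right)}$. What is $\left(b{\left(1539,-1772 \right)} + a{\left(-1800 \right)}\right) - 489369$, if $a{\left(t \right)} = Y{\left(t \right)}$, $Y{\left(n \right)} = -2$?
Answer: $- \frac{5058812286985772989}{10337333753783} \approx -4.8937 \cdot 10^{5}$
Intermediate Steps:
$a{\left(t \right)} = -2$
$b{\left(s,j \right)} = \frac{-1344 + j}{- \frac{34}{709} + s - \frac{505}{4 s^{2}}}$ ($b{\left(s,j \right)} = \frac{-1344 + j}{s + \left(34 \left(- \frac{1}{709}\right) + \frac{505}{- 4 s s}\right)} = \frac{-1344 + j}{s - \left(\frac{34}{709} - \frac{505}{\left(-4\right) s^{2}}\right)} = \frac{-1344 + j}{s - \left(\frac{34}{709} - 505 \left(- \frac{1}{4 s^{2}}\right)\right)} = \frac{-1344 + j}{s - \left(\frac{34}{709} + \frac{505}{4 s^{2}}\right)} = \frac{-1344 + j}{- \frac{34}{709} + s - \frac{505}{4 s^{2}}}$)
$\left(b{\left(1539,-1772 \right)} + a{\left(-1800 \right)}\right) - 489369 = \left(\frac{2836 \cdot 1539^{2} \left(1344 - -1772\right)}{358045 - 2836 \cdot 1539^{3} + 136 \cdot 1539^{2}} - 2\right) - 489369 = \left(2836 \cdot 2368521 \frac{1}{358045 - 10337656230684 + 136 \cdot 2368521} \left(1344 + 1772\right) - 2\right) - 489369 = \left(2836 \cdot 2368521 \frac{1}{358045 - 10337656230684 + 322118856} \cdot 3116 - 2\right) - 489369 = \left(2836 \cdot 2368521 \frac{1}{-10337333753783} \cdot 3116 - 2\right) - 489369 = \left(2836 \cdot 2368521 \left(- \frac{1}{10337333753783}\right) 3116 - 2\right) - 489369 = \left(- \frac{20930563232496}{10337333753783} - 2\right) - 489369 = - \frac{41605230740062}{10337333753783} - 489369 = - \frac{5058812286985772989}{10337333753783}$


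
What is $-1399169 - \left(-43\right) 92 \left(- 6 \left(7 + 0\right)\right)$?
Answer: $-1565321$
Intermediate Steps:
$-1399169 - \left(-43\right) 92 \left(- 6 \left(7 + 0\right)\right) = -1399169 - - 3956 \left(\left(-6\right) 7\right) = -1399169 - \left(-3956\right) \left(-42\right) = -1399169 - 166152 = -1565321$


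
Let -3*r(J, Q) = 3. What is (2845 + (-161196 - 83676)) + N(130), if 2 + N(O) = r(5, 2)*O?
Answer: -242159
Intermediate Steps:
r(J, Q) = -1 (r(J, Q) = -⅓*3 = -1)
N(O) = -2 - O
(2845 + (-161196 - 83676)) + N(130) = (2845 + (-161196 - 83676)) + (-2 - 1*130) = (2845 - 244872) + (-2 - 130) = -242027 - 132 = -242159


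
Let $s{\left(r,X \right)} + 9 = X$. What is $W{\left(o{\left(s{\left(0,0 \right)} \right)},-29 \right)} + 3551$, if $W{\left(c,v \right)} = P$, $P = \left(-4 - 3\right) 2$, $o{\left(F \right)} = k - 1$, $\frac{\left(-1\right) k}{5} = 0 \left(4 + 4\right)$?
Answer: $3537$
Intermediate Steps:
$s{\left(r,X \right)} = -9 + X$
$k = 0$ ($k = - 5 \cdot 0 \left(4 + 4\right) = - 5 \cdot 0 \cdot 8 = \left(-5\right) 0 = 0$)
$o{\left(F \right)} = -1$ ($o{\left(F \right)} = 0 - 1 = -1$)
$P = -14$ ($P = \left(-7\right) 2 = -14$)
$W{\left(c,v \right)} = -14$
$W{\left(o{\left(s{\left(0,0 \right)} \right)},-29 \right)} + 3551 = -14 + 3551 = 3537$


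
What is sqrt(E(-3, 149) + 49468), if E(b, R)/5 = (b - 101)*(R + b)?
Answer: 2*I*sqrt(6613) ≈ 162.64*I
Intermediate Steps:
E(b, R) = 5*(-101 + b)*(R + b) (E(b, R) = 5*((b - 101)*(R + b)) = 5*((-101 + b)*(R + b)) = 5*(-101 + b)*(R + b))
sqrt(E(-3, 149) + 49468) = sqrt((-505*149 - 505*(-3) + 5*(-3)**2 + 5*149*(-3)) + 49468) = sqrt((-75245 + 1515 + 5*9 - 2235) + 49468) = sqrt((-75245 + 1515 + 45 - 2235) + 49468) = sqrt(-75920 + 49468) = sqrt(-26452) = 2*I*sqrt(6613)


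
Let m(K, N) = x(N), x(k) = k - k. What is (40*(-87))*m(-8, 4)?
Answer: 0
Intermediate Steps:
x(k) = 0
m(K, N) = 0
(40*(-87))*m(-8, 4) = (40*(-87))*0 = -3480*0 = 0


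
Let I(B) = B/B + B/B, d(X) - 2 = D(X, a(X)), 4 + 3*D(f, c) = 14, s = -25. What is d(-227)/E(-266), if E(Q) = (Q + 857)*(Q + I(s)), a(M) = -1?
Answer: -2/58509 ≈ -3.4183e-5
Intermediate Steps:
D(f, c) = 10/3 (D(f, c) = -4/3 + (1/3)*14 = -4/3 + 14/3 = 10/3)
d(X) = 16/3 (d(X) = 2 + 10/3 = 16/3)
I(B) = 2 (I(B) = 1 + 1 = 2)
E(Q) = (2 + Q)*(857 + Q) (E(Q) = (Q + 857)*(Q + 2) = (857 + Q)*(2 + Q) = (2 + Q)*(857 + Q))
d(-227)/E(-266) = 16/(3*(1714 + (-266)**2 + 859*(-266))) = 16/(3*(1714 + 70756 - 228494)) = (16/3)/(-156024) = (16/3)*(-1/156024) = -2/58509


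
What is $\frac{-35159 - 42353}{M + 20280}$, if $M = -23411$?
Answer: $\frac{77512}{3131} \approx 24.756$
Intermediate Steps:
$\frac{-35159 - 42353}{M + 20280} = \frac{-35159 - 42353}{-23411 + 20280} = - \frac{77512}{-3131} = \left(-77512\right) \left(- \frac{1}{3131}\right) = \frac{77512}{3131}$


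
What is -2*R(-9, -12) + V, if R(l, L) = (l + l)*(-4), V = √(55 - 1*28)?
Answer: -144 + 3*√3 ≈ -138.80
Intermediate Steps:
V = 3*√3 (V = √(55 - 28) = √27 = 3*√3 ≈ 5.1962)
R(l, L) = -8*l (R(l, L) = (2*l)*(-4) = -8*l)
-2*R(-9, -12) + V = -(-16)*(-9) + 3*√3 = -2*72 + 3*√3 = -144 + 3*√3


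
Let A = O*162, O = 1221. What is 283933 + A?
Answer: 481735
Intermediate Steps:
A = 197802 (A = 1221*162 = 197802)
283933 + A = 283933 + 197802 = 481735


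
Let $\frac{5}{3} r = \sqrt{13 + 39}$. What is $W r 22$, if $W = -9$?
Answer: $- \frac{1188 \sqrt{13}}{5} \approx -856.68$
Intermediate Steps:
$r = \frac{6 \sqrt{13}}{5}$ ($r = \frac{3 \sqrt{13 + 39}}{5} = \frac{3 \sqrt{52}}{5} = \frac{3 \cdot 2 \sqrt{13}}{5} = \frac{6 \sqrt{13}}{5} \approx 4.3267$)
$W r 22 = - 9 \frac{6 \sqrt{13}}{5} \cdot 22 = - \frac{54 \sqrt{13}}{5} \cdot 22 = - \frac{1188 \sqrt{13}}{5}$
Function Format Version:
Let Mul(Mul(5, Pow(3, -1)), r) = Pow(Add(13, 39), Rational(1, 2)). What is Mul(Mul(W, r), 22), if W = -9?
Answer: Mul(Rational(-1188, 5), Pow(13, Rational(1, 2))) ≈ -856.68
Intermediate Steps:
r = Mul(Rational(6, 5), Pow(13, Rational(1, 2))) (r = Mul(Rational(3, 5), Pow(Add(13, 39), Rational(1, 2))) = Mul(Rational(3, 5), Pow(52, Rational(1, 2))) = Mul(Rational(3, 5), Mul(2, Pow(13, Rational(1, 2)))) = Mul(Rational(6, 5), Pow(13, Rational(1, 2))) ≈ 4.3267)
Mul(Mul(W, r), 22) = Mul(Mul(-9, Mul(Rational(6, 5), Pow(13, Rational(1, 2)))), 22) = Mul(Mul(Rational(-54, 5), Pow(13, Rational(1, 2))), 22) = Mul(Rational(-1188, 5), Pow(13, Rational(1, 2)))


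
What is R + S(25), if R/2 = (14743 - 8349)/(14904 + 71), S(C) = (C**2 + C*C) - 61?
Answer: 17818063/14975 ≈ 1189.9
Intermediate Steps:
S(C) = -61 + 2*C**2 (S(C) = (C**2 + C**2) - 61 = 2*C**2 - 61 = -61 + 2*C**2)
R = 12788/14975 (R = 2*((14743 - 8349)/(14904 + 71)) = 2*(6394/14975) = 12788/14975 ≈ 0.85396)
R + S(25) = 12788/14975 + (-61 + 2*25**2) = 12788/14975 + (-61 + 2*625) = 12788/14975 + (-61 + 1250) = 12788/14975 + 1189 = 17818063/14975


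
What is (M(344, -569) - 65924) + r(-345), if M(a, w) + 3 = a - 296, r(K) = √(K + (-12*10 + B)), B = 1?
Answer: -65879 + 4*I*√29 ≈ -65879.0 + 21.541*I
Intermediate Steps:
r(K) = √(-119 + K) (r(K) = √(K + (-12*10 + 1)) = √(K + (-120 + 1)) = √(K - 119) = √(-119 + K))
M(a, w) = -299 + a (M(a, w) = -3 + (a - 296) = -3 + (-296 + a) = -299 + a)
(M(344, -569) - 65924) + r(-345) = ((-299 + 344) - 65924) + √(-119 - 345) = (45 - 65924) + √(-464) = -65879 + 4*I*√29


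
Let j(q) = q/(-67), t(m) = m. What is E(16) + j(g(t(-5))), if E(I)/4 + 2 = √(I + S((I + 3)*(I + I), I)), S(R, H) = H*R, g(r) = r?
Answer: -531/67 + 16*√609 ≈ 386.92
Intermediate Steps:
j(q) = -q/67 (j(q) = q*(-1/67) = -q/67)
E(I) = -8 + 4*√(I + 2*I²*(3 + I)) (E(I) = -8 + 4*√(I + I*((I + 3)*(I + I))) = -8 + 4*√(I + I*((3 + I)*(2*I))) = -8 + 4*√(I + I*(2*I*(3 + I))) = -8 + 4*√(I + 2*I²*(3 + I)))
E(16) + j(g(t(-5))) = (-8 + 4*√(16*(1 + 2*16*(3 + 16)))) - 1/67*(-5) = (-8 + 4*√(16*(1 + 2*16*19))) + 5/67 = (-8 + 4*√(16*(1 + 608))) + 5/67 = (-8 + 4*√(16*609)) + 5/67 = (-8 + 4*√9744) + 5/67 = (-8 + 4*(4*√609)) + 5/67 = (-8 + 16*√609) + 5/67 = -531/67 + 16*√609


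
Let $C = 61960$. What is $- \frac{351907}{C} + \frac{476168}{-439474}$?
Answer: $- \frac{13154096157}{1944986360} \approx -6.7631$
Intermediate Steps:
$- \frac{351907}{C} + \frac{476168}{-439474} = - \frac{351907}{61960} + \frac{476168}{-439474} = \left(-351907\right) \frac{1}{61960} + 476168 \left(- \frac{1}{439474}\right) = - \frac{351907}{61960} - \frac{34012}{31391} = - \frac{13154096157}{1944986360}$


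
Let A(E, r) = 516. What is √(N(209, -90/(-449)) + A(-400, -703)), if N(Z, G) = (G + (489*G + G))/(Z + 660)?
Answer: √78573707883066/390181 ≈ 22.718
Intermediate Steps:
N(Z, G) = 491*G/(660 + Z) (N(Z, G) = (G + 490*G)/(660 + Z) = (491*G)/(660 + Z) = 491*G/(660 + Z))
√(N(209, -90/(-449)) + A(-400, -703)) = √(491*(-90/(-449))/(660 + 209) + 516) = √(491*(-90*(-1/449))/869 + 516) = √(491*(90/449)*(1/869) + 516) = √(44190/390181 + 516) = √(201377586/390181) = √78573707883066/390181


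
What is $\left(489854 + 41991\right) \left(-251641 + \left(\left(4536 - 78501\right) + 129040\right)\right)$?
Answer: $-104542644270$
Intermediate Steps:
$\left(489854 + 41991\right) \left(-251641 + \left(\left(4536 - 78501\right) + 129040\right)\right) = 531845 \left(-251641 + \left(\left(4536 - 78501\right) + 129040\right)\right) = 531845 \left(-251641 + \left(-73965 + 129040\right)\right) = 531845 \left(-251641 + 55075\right) = 531845 \left(-196566\right) = -104542644270$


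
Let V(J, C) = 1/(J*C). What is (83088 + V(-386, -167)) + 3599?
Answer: 5588017395/64462 ≈ 86687.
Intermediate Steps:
V(J, C) = 1/(C*J)
(83088 + V(-386, -167)) + 3599 = (83088 + 1/(-167*(-386))) + 3599 = (83088 - 1/167*(-1/386)) + 3599 = (83088 + 1/64462) + 3599 = 5356018657/64462 + 3599 = 5588017395/64462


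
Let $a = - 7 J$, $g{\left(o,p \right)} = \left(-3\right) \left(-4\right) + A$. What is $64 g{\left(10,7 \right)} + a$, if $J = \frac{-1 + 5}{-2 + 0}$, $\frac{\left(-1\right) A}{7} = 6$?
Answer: $-1906$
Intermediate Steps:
$A = -42$ ($A = \left(-7\right) 6 = -42$)
$J = -2$ ($J = \frac{4}{-2} = 4 \left(- \frac{1}{2}\right) = -2$)
$g{\left(o,p \right)} = -30$ ($g{\left(o,p \right)} = \left(-3\right) \left(-4\right) - 42 = 12 - 42 = -30$)
$a = 14$ ($a = \left(-7\right) \left(-2\right) = 14$)
$64 g{\left(10,7 \right)} + a = 64 \left(-30\right) + 14 = -1920 + 14 = -1906$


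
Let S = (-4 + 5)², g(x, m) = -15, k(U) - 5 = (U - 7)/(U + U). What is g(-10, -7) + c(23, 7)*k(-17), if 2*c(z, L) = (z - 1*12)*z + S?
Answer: 12064/17 ≈ 709.65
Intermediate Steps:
k(U) = 5 + (-7 + U)/(2*U) (k(U) = 5 + (U - 7)/(U + U) = 5 + (-7 + U)/((2*U)) = 5 + (-7 + U)*(1/(2*U)) = 5 + (-7 + U)/(2*U))
S = 1 (S = 1² = 1)
c(z, L) = ½ + z*(-12 + z)/2 (c(z, L) = ((z - 1*12)*z + 1)/2 = ((z - 12)*z + 1)/2 = ((-12 + z)*z + 1)/2 = (z*(-12 + z) + 1)/2 = (1 + z*(-12 + z))/2 = ½ + z*(-12 + z)/2)
g(-10, -7) + c(23, 7)*k(-17) = -15 + (½ + (½)*23² - 6*23)*((½)*(-7 + 11*(-17))/(-17)) = -15 + (½ + (½)*529 - 138)*((½)*(-1/17)*(-7 - 187)) = -15 + (½ + 529/2 - 138)*((½)*(-1/17)*(-194)) = -15 + 127*(97/17) = -15 + 12319/17 = 12064/17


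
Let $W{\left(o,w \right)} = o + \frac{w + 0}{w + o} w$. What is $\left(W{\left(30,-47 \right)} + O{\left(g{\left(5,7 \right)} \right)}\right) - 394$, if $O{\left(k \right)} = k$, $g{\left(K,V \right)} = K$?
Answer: $- \frac{8312}{17} \approx -488.94$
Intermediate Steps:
$W{\left(o,w \right)} = o + \frac{w^{2}}{o + w}$ ($W{\left(o,w \right)} = o + \frac{w}{o + w} w = o + \frac{w^{2}}{o + w}$)
$\left(W{\left(30,-47 \right)} + O{\left(g{\left(5,7 \right)} \right)}\right) - 394 = \left(\frac{30^{2} + \left(-47\right)^{2} + 30 \left(-47\right)}{30 - 47} + 5\right) - 394 = \left(\frac{900 + 2209 - 1410}{-17} + 5\right) - 394 = \left(\left(- \frac{1}{17}\right) 1699 + 5\right) - 394 = \left(- \frac{1699}{17} + 5\right) - 394 = - \frac{1614}{17} - 394 = - \frac{8312}{17}$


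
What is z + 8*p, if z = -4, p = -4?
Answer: -36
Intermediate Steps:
z + 8*p = -4 + 8*(-4) = -4 - 32 = -36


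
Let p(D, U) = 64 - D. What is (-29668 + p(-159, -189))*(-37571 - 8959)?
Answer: 1370075850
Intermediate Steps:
(-29668 + p(-159, -189))*(-37571 - 8959) = (-29668 + (64 - 1*(-159)))*(-37571 - 8959) = (-29668 + (64 + 159))*(-46530) = (-29668 + 223)*(-46530) = -29445*(-46530) = 1370075850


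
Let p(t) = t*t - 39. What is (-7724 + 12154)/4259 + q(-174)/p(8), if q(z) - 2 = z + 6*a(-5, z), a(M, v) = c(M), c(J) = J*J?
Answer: 17052/106475 ≈ 0.16015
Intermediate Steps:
c(J) = J**2
p(t) = -39 + t**2 (p(t) = t**2 - 39 = -39 + t**2)
a(M, v) = M**2
q(z) = 152 + z (q(z) = 2 + (z + 6*(-5)**2) = 2 + (z + 6*25) = 2 + (z + 150) = 2 + (150 + z) = 152 + z)
(-7724 + 12154)/4259 + q(-174)/p(8) = (-7724 + 12154)/4259 + (152 - 174)/(-39 + 8**2) = 4430*(1/4259) - 22/(-39 + 64) = 4430/4259 - 22/25 = 17052/106475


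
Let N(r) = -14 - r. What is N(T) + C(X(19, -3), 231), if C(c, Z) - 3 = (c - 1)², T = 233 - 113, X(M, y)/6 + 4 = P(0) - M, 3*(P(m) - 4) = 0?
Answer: 13094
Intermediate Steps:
P(m) = 4 (P(m) = 4 + (⅓)*0 = 4 + 0 = 4)
X(M, y) = -6*M (X(M, y) = -24 + 6*(4 - M) = -24 + (24 - 6*M) = -6*M)
T = 120
C(c, Z) = 3 + (-1 + c)² (C(c, Z) = 3 + (c - 1)² = 3 + (-1 + c)²)
N(T) + C(X(19, -3), 231) = (-14 - 1*120) + (3 + (-1 - 6*19)²) = (-14 - 120) + (3 + (-1 - 114)²) = -134 + (3 + (-115)²) = -134 + (3 + 13225) = -134 + 13228 = 13094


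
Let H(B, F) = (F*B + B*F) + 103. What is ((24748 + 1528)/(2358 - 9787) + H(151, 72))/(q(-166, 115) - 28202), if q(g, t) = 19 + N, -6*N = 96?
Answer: -162275087/209490371 ≈ -0.77462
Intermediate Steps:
N = -16 (N = -⅙*96 = -16)
H(B, F) = 103 + 2*B*F (H(B, F) = (B*F + B*F) + 103 = 2*B*F + 103 = 103 + 2*B*F)
q(g, t) = 3 (q(g, t) = 19 - 16 = 3)
((24748 + 1528)/(2358 - 9787) + H(151, 72))/(q(-166, 115) - 28202) = ((24748 + 1528)/(2358 - 9787) + (103 + 2*151*72))/(3 - 28202) = (26276/(-7429) + (103 + 21744))/(-28199) = (26276*(-1/7429) + 21847)*(-1/28199) = (-26276/7429 + 21847)*(-1/28199) = (162275087/7429)*(-1/28199) = -162275087/209490371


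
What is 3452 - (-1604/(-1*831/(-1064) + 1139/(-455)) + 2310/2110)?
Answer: 63324271893/25132843 ≈ 2519.6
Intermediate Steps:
3452 - (-1604/(-1*831/(-1064) + 1139/(-455)) + 2310/2110) = 3452 - (-1604/(-831*(-1/1064) + 1139*(-1/455)) + 2310*(1/2110)) = 3452 - (-1604/(831/1064 - 1139/455) + 231/211) = 3452 - (-1604/(-119113/69160) + 231/211) = 3452 - (-1604*(-69160/119113) + 231/211) = 3452 - (110932640/119113 + 231/211) = 3452 - 1*23434302143/25132843 = 3452 - 23434302143/25132843 = 63324271893/25132843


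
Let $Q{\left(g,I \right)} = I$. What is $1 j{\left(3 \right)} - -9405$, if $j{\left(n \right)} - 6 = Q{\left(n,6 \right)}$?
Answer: $9417$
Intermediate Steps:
$j{\left(n \right)} = 12$ ($j{\left(n \right)} = 6 + 6 = 12$)
$1 j{\left(3 \right)} - -9405 = 1 \cdot 12 - -9405 = 12 + 9405 = 9417$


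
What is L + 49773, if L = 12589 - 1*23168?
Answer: 39194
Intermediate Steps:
L = -10579 (L = 12589 - 23168 = -10579)
L + 49773 = -10579 + 49773 = 39194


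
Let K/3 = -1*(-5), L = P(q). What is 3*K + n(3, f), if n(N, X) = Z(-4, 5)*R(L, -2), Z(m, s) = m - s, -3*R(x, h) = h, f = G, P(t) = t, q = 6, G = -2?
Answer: 39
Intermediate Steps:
L = 6
f = -2
K = 15 (K = 3*(-1*(-5)) = 3*5 = 15)
R(x, h) = -h/3
n(N, X) = -6 (n(N, X) = (-4 - 1*5)*(-1/3*(-2)) = (-4 - 5)*(2/3) = -9*2/3 = -6)
3*K + n(3, f) = 3*15 - 6 = 45 - 6 = 39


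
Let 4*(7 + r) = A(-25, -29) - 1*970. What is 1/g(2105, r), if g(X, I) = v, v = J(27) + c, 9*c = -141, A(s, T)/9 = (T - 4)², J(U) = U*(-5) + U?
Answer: -3/371 ≈ -0.0080862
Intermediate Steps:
J(U) = -4*U (J(U) = -5*U + U = -4*U)
A(s, T) = 9*(-4 + T)² (A(s, T) = 9*(T - 4)² = 9*(-4 + T)²)
c = -47/3 (c = (⅑)*(-141) = -47/3 ≈ -15.667)
r = 8803/4 (r = -7 + (9*(-4 - 29)² - 1*970)/4 = -7 + (9*(-33)² - 970)/4 = -7 + (9*1089 - 970)/4 = -7 + (9801 - 970)/4 = -7 + (¼)*8831 = -7 + 8831/4 = 8803/4 ≈ 2200.8)
v = -371/3 (v = -4*27 - 47/3 = -108 - 47/3 = -371/3 ≈ -123.67)
g(X, I) = -371/3
1/g(2105, r) = 1/(-371/3) = -3/371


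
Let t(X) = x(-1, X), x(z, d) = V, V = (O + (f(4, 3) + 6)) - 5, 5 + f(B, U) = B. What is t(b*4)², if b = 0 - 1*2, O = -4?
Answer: 16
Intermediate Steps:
f(B, U) = -5 + B
b = -2 (b = 0 - 2 = -2)
V = -4 (V = (-4 + ((-5 + 4) + 6)) - 5 = (-4 + (-1 + 6)) - 5 = (-4 + 5) - 5 = 1 - 5 = -4)
x(z, d) = -4
t(X) = -4
t(b*4)² = (-4)² = 16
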